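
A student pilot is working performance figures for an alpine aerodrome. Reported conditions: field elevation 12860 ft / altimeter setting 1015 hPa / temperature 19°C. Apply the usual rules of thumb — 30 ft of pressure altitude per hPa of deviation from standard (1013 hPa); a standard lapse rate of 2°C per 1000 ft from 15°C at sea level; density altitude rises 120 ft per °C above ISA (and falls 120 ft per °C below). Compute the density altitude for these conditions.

16352 ft

Pressure altitude = 12860 + (1013 − 1015) × 30 = 12860 + (-60) = 12800 ft.
ISA temperature at 12800 ft = 15 − 2 × (12800/1000) = -10.6°C.
ISA deviation = 19 − (-10.6) = +29.6°C.
Density altitude = 12800 + 120 × (29.6) = 16352 ft.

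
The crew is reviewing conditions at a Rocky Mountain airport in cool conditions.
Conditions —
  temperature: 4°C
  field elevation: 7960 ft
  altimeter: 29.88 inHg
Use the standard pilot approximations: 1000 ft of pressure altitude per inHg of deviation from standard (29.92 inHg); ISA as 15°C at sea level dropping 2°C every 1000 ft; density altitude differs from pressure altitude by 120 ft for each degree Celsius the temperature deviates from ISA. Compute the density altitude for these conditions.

Pressure altitude = 7960 + (29.92 − 29.88) × 1000 = 7960 + (+40) = 8000 ft.
ISA temperature at 8000 ft = 15 − 2 × (8000/1000) = -1°C.
ISA deviation = 4 − (-1) = +5°C.
Density altitude = 8000 + 120 × (5) = 8600 ft.

8600 ft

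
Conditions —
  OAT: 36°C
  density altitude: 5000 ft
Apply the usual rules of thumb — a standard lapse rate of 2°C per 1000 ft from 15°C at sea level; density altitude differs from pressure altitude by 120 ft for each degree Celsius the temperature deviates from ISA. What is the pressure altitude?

DA = PA + 120 × (OAT − (15 − 2·PA/1000)) = PA + 120·OAT − 1800 + 0.24·PA = 1.24·PA + 120·OAT − 1800.
So 1.24·PA = 5000 − 120 × 36 + 1800 = 2480.
PA = 2480 / 1.24 = 2000 ft.

2000 ft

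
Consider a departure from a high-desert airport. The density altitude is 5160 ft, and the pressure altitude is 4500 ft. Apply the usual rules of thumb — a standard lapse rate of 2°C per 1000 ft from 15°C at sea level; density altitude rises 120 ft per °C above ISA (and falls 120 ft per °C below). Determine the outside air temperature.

Density altitude − pressure altitude = 5160 − 4500 = +660 ft.
At 120 ft/°C that is an ISA deviation of 660/120 = +5.5°C.
ISA temperature at 4500 ft = 15 − 2 × (4500/1000) = 6°C.
OAT = ISA + deviation = 6 + (+5.5) = 11.5°C.

11.5°C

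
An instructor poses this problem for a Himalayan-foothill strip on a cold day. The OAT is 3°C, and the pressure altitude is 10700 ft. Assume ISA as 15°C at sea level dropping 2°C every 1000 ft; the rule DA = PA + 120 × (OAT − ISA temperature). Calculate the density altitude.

11828 ft

ISA temperature at 10700 ft = 15 − 2 × (10700/1000) = -6.4°C.
ISA deviation = 3 − (-6.4) = +9.4°C.
Density altitude = 10700 + 120 × (9.4) = 10700 + (+1128) = 11828 ft.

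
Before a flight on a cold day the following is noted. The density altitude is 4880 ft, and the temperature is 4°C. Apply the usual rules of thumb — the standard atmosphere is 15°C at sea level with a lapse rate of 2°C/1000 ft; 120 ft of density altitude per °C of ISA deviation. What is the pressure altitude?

DA = PA + 120 × (OAT − (15 − 2·PA/1000)) = PA + 120·OAT − 1800 + 0.24·PA = 1.24·PA + 120·OAT − 1800.
So 1.24·PA = 4880 − 120 × 4 + 1800 = 6200.
PA = 6200 / 1.24 = 5000 ft.

5000 ft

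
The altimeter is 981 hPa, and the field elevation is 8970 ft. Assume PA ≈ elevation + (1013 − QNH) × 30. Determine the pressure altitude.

9930 ft

Pressure correction = (1013 − 981) × 30 = +960 ft.
Pressure altitude = 8970 + (+960) = 9930 ft.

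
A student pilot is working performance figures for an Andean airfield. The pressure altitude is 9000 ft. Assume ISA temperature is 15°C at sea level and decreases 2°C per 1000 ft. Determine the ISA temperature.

-3°C

ISA temperature = 15 − 2 × (9000/1000) = 15 − 18 = -3°C.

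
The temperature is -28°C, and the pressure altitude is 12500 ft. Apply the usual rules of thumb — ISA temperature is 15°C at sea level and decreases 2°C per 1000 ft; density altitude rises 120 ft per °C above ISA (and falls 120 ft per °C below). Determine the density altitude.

10340 ft

ISA temperature at 12500 ft = 15 − 2 × (12500/1000) = -10°C.
ISA deviation = -28 − (-10) = -18°C.
Density altitude = 12500 + 120 × (-18) = 12500 + (-2160) = 10340 ft.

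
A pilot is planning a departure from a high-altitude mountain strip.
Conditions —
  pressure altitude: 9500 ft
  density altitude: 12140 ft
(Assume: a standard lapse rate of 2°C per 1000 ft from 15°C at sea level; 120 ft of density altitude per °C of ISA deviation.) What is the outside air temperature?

18°C

Density altitude − pressure altitude = 12140 − 9500 = +2640 ft.
At 120 ft/°C that is an ISA deviation of 2640/120 = +22°C.
ISA temperature at 9500 ft = 15 − 2 × (9500/1000) = -4°C.
OAT = ISA + deviation = -4 + (+22) = 18°C.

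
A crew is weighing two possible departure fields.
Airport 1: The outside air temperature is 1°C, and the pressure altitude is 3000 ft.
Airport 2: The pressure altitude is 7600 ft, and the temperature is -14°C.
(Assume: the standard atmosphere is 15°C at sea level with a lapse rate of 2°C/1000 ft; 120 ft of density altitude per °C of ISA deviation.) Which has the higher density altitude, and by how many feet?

Airport 2 by 3904 ft

Airport 1: ISA temp = 9°C, deviation -8°C, DA = 3000 + 120 × (-8) = 2040 ft.
Airport 2: ISA temp = -0.2°C, deviation -13.8°C, DA = 7600 + 120 × (-13.8) = 5944 ft.
Airport 2 is higher by 5944 − 2040 = 3904 ft.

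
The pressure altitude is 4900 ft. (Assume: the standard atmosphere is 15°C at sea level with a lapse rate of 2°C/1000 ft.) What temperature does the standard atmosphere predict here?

5.2°C

ISA temperature = 15 − 2 × (4900/1000) = 15 − 9.8 = 5.2°C.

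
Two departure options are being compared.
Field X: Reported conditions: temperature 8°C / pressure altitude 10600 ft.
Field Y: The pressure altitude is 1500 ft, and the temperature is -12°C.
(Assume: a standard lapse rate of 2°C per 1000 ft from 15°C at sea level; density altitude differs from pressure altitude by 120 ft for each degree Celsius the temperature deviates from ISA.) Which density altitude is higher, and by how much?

Field X: ISA temp = -6.2°C, deviation +14.2°C, DA = 10600 + 120 × 14.2 = 12304 ft.
Field Y: ISA temp = 12°C, deviation -24°C, DA = 1500 + 120 × (-24) = -1380 ft.
Field X is higher by 12304 − (-1380) = 13684 ft.

Field X by 13684 ft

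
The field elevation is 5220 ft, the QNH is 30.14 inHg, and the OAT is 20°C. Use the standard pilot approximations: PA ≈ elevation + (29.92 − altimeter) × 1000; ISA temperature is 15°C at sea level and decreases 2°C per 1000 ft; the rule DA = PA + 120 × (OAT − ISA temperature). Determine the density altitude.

6800 ft

Pressure altitude = 5220 + (29.92 − 30.14) × 1000 = 5220 + (-220) = 5000 ft.
ISA temperature at 5000 ft = 15 − 2 × (5000/1000) = 5°C.
ISA deviation = 20 − 5 = +15°C.
Density altitude = 5000 + 120 × (15) = 6800 ft.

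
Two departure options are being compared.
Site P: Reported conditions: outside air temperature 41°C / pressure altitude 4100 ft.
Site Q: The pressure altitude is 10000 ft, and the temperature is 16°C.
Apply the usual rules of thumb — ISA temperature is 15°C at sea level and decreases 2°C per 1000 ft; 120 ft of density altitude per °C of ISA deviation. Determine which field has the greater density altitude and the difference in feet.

Site P: ISA temp = 6.8°C, deviation +34.2°C, DA = 4100 + 120 × 34.2 = 8204 ft.
Site Q: ISA temp = -5°C, deviation +21°C, DA = 10000 + 120 × 21 = 12520 ft.
Site Q is higher by 12520 − 8204 = 4316 ft.

Site Q by 4316 ft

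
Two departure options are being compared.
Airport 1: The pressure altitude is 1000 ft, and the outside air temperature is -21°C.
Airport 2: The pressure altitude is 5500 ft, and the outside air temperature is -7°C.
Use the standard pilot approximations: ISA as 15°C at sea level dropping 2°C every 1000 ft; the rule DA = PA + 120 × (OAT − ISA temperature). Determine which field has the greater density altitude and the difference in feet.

Airport 2 by 7260 ft

Airport 1: ISA temp = 13°C, deviation -34°C, DA = 1000 + 120 × (-34) = -3080 ft.
Airport 2: ISA temp = 4°C, deviation -11°C, DA = 5500 + 120 × (-11) = 4180 ft.
Airport 2 is higher by 4180 − (-3080) = 7260 ft.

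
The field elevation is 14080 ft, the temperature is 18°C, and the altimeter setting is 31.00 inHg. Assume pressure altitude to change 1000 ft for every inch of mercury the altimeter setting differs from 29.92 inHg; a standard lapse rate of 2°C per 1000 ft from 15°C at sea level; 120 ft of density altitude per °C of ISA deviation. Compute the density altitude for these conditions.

16480 ft

Pressure altitude = 14080 + (29.92 − 31.00) × 1000 = 14080 + (-1080) = 13000 ft.
ISA temperature at 13000 ft = 15 − 2 × (13000/1000) = -11°C.
ISA deviation = 18 − (-11) = +29°C.
Density altitude = 13000 + 120 × (29) = 16480 ft.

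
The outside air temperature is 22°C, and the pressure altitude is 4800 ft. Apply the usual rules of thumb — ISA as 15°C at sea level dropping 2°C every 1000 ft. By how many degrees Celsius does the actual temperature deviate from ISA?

ISA+16.6°C

ISA temperature at 4800 ft = 15 − 2 × (4800/1000) = 5.4°C.
Deviation = OAT − ISA = 22 − 5.4 = +16.6°C.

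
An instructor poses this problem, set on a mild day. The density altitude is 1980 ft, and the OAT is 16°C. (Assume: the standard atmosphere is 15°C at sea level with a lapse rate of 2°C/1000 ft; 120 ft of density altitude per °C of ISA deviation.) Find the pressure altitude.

DA = PA + 120 × (OAT − (15 − 2·PA/1000)) = PA + 120·OAT − 1800 + 0.24·PA = 1.24·PA + 120·OAT − 1800.
So 1.24·PA = 1980 − 120 × 16 + 1800 = 1860.
PA = 1860 / 1.24 = 1500 ft.

1500 ft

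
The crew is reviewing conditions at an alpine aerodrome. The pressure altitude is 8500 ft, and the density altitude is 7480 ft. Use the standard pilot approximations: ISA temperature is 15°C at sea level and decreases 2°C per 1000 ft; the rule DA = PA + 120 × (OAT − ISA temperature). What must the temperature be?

Density altitude − pressure altitude = 7480 − 8500 = -1020 ft.
At 120 ft/°C that is an ISA deviation of -1020/120 = -8.5°C.
ISA temperature at 8500 ft = 15 − 2 × (8500/1000) = -2°C.
OAT = ISA + deviation = -2 + (-8.5) = -10.5°C.

-10.5°C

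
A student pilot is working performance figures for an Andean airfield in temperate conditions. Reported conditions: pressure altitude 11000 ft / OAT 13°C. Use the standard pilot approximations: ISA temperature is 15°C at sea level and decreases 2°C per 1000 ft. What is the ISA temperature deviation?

ISA temperature at 11000 ft = 15 − 2 × (11000/1000) = -7°C.
Deviation = OAT − ISA = 13 − (-7) = +20°C.

ISA+20°C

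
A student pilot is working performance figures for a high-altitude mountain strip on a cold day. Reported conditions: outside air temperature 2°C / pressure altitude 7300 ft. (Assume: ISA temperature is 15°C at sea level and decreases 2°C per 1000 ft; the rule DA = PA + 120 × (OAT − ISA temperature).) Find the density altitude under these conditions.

ISA temperature at 7300 ft = 15 − 2 × (7300/1000) = 0.4°C.
ISA deviation = 2 − 0.4 = +1.6°C.
Density altitude = 7300 + 120 × (1.6) = 7300 + (+192) = 7492 ft.

7492 ft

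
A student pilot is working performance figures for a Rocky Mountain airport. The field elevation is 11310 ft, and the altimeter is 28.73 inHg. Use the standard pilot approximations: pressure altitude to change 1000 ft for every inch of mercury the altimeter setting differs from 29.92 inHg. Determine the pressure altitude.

Pressure correction = (29.92 − 28.73) × 1000 = +1190 ft.
Pressure altitude = 11310 + (+1190) = 12500 ft.

12500 ft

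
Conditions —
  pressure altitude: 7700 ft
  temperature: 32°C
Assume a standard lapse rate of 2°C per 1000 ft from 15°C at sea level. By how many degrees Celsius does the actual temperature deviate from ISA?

ISA+32.4°C

ISA temperature at 7700 ft = 15 − 2 × (7700/1000) = -0.4°C.
Deviation = OAT − ISA = 32 − (-0.4) = +32.4°C.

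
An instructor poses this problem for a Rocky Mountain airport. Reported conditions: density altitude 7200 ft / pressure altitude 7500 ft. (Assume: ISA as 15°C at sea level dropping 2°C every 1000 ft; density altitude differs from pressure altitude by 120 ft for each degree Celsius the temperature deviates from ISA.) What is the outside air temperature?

Density altitude − pressure altitude = 7200 − 7500 = -300 ft.
At 120 ft/°C that is an ISA deviation of -300/120 = -2.5°C.
ISA temperature at 7500 ft = 15 − 2 × (7500/1000) = 0°C.
OAT = ISA + deviation = 0 + (-2.5) = -2.5°C.

-2.5°C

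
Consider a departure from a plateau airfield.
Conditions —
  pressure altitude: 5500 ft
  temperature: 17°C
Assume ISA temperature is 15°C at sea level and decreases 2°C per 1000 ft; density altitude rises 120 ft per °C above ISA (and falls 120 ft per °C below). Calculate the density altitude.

ISA temperature at 5500 ft = 15 − 2 × (5500/1000) = 4°C.
ISA deviation = 17 − 4 = +13°C.
Density altitude = 5500 + 120 × (13) = 5500 + (+1560) = 7060 ft.

7060 ft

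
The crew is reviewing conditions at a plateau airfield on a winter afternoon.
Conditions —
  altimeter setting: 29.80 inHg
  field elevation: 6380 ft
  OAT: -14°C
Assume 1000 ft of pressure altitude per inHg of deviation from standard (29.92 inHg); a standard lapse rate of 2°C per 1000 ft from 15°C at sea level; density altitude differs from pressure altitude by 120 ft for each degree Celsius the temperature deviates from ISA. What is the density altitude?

4580 ft

Pressure altitude = 6380 + (29.92 − 29.80) × 1000 = 6380 + (+120) = 6500 ft.
ISA temperature at 6500 ft = 15 − 2 × (6500/1000) = 2°C.
ISA deviation = -14 − 2 = -16°C.
Density altitude = 6500 + 120 × (-16) = 4580 ft.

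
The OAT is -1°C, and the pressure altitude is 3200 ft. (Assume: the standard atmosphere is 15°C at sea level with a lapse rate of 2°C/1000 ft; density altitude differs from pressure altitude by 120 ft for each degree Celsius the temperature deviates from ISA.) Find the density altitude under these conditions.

2048 ft

ISA temperature at 3200 ft = 15 − 2 × (3200/1000) = 8.6°C.
ISA deviation = -1 − 8.6 = -9.6°C.
Density altitude = 3200 + 120 × (-9.6) = 3200 + (-1152) = 2048 ft.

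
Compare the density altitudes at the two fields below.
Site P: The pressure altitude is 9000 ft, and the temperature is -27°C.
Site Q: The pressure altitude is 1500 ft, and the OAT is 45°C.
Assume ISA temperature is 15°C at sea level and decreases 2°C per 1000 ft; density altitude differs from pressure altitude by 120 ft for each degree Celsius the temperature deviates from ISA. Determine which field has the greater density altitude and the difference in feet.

Site P by 660 ft

Site P: ISA temp = -3°C, deviation -24°C, DA = 9000 + 120 × (-24) = 6120 ft.
Site Q: ISA temp = 12°C, deviation +33°C, DA = 1500 + 120 × 33 = 5460 ft.
Site P is higher by 6120 − 5460 = 660 ft.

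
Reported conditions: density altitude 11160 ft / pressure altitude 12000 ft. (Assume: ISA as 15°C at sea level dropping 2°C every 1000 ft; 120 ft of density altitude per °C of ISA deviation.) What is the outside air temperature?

-16°C

Density altitude − pressure altitude = 11160 − 12000 = -840 ft.
At 120 ft/°C that is an ISA deviation of -840/120 = -7°C.
ISA temperature at 12000 ft = 15 − 2 × (12000/1000) = -9°C.
OAT = ISA + deviation = -9 + (-7) = -16°C.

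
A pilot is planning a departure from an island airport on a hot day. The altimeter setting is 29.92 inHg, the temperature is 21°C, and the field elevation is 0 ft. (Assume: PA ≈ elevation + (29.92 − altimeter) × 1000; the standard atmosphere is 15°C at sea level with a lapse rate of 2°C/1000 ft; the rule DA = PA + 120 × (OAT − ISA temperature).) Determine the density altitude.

720 ft

Pressure altitude = 0 + (29.92 − 29.92) × 1000 = 0 + (0) = 0 ft.
ISA temperature at 0 ft = 15 − 2 × (0/1000) = 15°C.
ISA deviation = 21 − 15 = +6°C.
Density altitude = 0 + 120 × (6) = 720 ft.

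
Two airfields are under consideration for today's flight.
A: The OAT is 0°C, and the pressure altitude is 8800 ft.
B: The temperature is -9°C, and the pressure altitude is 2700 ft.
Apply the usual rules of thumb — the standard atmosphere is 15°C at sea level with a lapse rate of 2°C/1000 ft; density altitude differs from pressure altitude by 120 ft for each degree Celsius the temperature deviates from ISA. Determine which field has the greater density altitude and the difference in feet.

A: ISA temp = -2.6°C, deviation +2.6°C, DA = 8800 + 120 × 2.6 = 9112 ft.
B: ISA temp = 9.6°C, deviation -18.6°C, DA = 2700 + 120 × (-18.6) = 468 ft.
A is higher by 9112 − 468 = 8644 ft.

A by 8644 ft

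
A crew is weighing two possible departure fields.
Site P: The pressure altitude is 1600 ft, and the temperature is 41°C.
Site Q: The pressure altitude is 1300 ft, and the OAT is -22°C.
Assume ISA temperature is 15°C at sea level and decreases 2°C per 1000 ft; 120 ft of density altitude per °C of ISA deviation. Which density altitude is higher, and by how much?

Site P: ISA temp = 11.8°C, deviation +29.2°C, DA = 1600 + 120 × 29.2 = 5104 ft.
Site Q: ISA temp = 12.4°C, deviation -34.4°C, DA = 1300 + 120 × (-34.4) = -2828 ft.
Site P is higher by 5104 − (-2828) = 7932 ft.

Site P by 7932 ft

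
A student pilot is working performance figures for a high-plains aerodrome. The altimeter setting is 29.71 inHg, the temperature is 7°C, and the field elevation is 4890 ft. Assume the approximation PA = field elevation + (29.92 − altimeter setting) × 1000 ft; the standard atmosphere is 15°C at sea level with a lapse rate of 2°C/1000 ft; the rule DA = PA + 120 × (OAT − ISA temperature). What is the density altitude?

5364 ft

Pressure altitude = 4890 + (29.92 − 29.71) × 1000 = 4890 + (+210) = 5100 ft.
ISA temperature at 5100 ft = 15 − 2 × (5100/1000) = 4.8°C.
ISA deviation = 7 − 4.8 = +2.2°C.
Density altitude = 5100 + 120 × (2.2) = 5364 ft.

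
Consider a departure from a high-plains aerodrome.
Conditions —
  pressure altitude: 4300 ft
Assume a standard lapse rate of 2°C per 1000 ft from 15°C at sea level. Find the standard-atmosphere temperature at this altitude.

ISA temperature = 15 − 2 × (4300/1000) = 15 − 8.6 = 6.4°C.

6.4°C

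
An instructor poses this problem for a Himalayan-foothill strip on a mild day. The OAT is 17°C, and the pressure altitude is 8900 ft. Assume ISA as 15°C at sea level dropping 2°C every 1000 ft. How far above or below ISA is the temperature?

ISA temperature at 8900 ft = 15 − 2 × (8900/1000) = -2.8°C.
Deviation = OAT − ISA = 17 − (-2.8) = +19.8°C.

ISA+19.8°C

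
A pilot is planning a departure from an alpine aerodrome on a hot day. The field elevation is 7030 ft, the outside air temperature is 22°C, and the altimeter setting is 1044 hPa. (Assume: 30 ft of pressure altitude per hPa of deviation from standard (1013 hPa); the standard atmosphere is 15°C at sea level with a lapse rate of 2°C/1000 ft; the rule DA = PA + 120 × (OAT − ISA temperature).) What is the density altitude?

Pressure altitude = 7030 + (1013 − 1044) × 30 = 7030 + (-930) = 6100 ft.
ISA temperature at 6100 ft = 15 − 2 × (6100/1000) = 2.8°C.
ISA deviation = 22 − 2.8 = +19.2°C.
Density altitude = 6100 + 120 × (19.2) = 8404 ft.

8404 ft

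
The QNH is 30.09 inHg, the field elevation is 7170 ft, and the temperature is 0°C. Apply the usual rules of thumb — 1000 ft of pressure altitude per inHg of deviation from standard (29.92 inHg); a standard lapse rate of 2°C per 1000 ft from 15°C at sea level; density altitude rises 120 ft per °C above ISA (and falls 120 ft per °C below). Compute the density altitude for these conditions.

6880 ft

Pressure altitude = 7170 + (29.92 − 30.09) × 1000 = 7170 + (-170) = 7000 ft.
ISA temperature at 7000 ft = 15 − 2 × (7000/1000) = 1°C.
ISA deviation = 0 − 1 = -1°C.
Density altitude = 7000 + 120 × (-1) = 6880 ft.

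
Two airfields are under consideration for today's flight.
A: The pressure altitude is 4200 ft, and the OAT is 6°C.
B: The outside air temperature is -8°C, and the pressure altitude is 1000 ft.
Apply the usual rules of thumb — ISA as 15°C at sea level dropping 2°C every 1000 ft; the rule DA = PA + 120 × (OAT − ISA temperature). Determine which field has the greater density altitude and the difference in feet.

A by 5648 ft

A: ISA temp = 6.6°C, deviation -0.6°C, DA = 4200 + 120 × (-0.6) = 4128 ft.
B: ISA temp = 13°C, deviation -21°C, DA = 1000 + 120 × (-21) = -1520 ft.
A is higher by 4128 − (-1520) = 5648 ft.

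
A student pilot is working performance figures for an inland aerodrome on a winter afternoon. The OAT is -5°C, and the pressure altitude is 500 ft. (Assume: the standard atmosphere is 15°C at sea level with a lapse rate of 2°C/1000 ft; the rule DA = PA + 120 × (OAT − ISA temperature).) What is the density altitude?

ISA temperature at 500 ft = 15 − 2 × (500/1000) = 14°C.
ISA deviation = -5 − 14 = -19°C.
Density altitude = 500 + 120 × (-19) = 500 + (-2280) = -1780 ft.

-1780 ft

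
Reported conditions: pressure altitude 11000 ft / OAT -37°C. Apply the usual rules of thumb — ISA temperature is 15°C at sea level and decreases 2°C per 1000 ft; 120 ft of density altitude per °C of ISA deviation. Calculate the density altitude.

7400 ft

ISA temperature at 11000 ft = 15 − 2 × (11000/1000) = -7°C.
ISA deviation = -37 − (-7) = -30°C.
Density altitude = 11000 + 120 × (-30) = 11000 + (-3600) = 7400 ft.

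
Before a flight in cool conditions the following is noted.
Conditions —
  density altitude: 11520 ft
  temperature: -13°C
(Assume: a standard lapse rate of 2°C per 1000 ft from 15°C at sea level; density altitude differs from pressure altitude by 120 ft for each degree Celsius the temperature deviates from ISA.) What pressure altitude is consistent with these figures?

12000 ft

DA = PA + 120 × (OAT − (15 − 2·PA/1000)) = PA + 120·OAT − 1800 + 0.24·PA = 1.24·PA + 120·OAT − 1800.
So 1.24·PA = 11520 − 120 × (-13) + 1800 = 14880.
PA = 14880 / 1.24 = 12000 ft.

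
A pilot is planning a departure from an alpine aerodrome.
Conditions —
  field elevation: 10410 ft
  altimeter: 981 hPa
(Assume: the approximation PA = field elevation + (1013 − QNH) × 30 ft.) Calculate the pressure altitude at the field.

Pressure correction = (1013 − 981) × 30 = +960 ft.
Pressure altitude = 10410 + (+960) = 11370 ft.

11370 ft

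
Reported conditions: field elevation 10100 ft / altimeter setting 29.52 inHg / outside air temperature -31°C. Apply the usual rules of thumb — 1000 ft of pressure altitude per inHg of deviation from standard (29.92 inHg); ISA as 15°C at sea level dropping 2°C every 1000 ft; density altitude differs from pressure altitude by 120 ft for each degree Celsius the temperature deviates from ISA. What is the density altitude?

Pressure altitude = 10100 + (29.92 − 29.52) × 1000 = 10100 + (+400) = 10500 ft.
ISA temperature at 10500 ft = 15 − 2 × (10500/1000) = -6°C.
ISA deviation = -31 − (-6) = -25°C.
Density altitude = 10500 + 120 × (-25) = 7500 ft.

7500 ft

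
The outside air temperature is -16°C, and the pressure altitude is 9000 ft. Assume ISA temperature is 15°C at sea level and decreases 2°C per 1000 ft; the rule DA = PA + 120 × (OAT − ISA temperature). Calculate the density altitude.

7440 ft

ISA temperature at 9000 ft = 15 − 2 × (9000/1000) = -3°C.
ISA deviation = -16 − (-3) = -13°C.
Density altitude = 9000 + 120 × (-13) = 9000 + (-1560) = 7440 ft.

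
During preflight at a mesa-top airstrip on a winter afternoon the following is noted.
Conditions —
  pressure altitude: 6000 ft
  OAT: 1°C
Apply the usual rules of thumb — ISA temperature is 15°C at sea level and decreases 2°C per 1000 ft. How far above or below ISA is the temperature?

ISA-2°C

ISA temperature at 6000 ft = 15 − 2 × (6000/1000) = 3°C.
Deviation = OAT − ISA = 1 − 3 = -2°C.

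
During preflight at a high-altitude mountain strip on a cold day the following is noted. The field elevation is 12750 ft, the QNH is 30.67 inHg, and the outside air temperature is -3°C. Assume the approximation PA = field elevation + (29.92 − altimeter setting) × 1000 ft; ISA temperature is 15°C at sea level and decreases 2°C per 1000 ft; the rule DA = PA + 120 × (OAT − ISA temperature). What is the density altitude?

Pressure altitude = 12750 + (29.92 − 30.67) × 1000 = 12750 + (-750) = 12000 ft.
ISA temperature at 12000 ft = 15 − 2 × (12000/1000) = -9°C.
ISA deviation = -3 − (-9) = +6°C.
Density altitude = 12000 + 120 × (6) = 12720 ft.

12720 ft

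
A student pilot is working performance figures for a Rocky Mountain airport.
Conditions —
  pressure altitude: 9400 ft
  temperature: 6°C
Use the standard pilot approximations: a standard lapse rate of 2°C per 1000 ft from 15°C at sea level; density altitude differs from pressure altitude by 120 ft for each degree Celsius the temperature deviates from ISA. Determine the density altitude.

ISA temperature at 9400 ft = 15 − 2 × (9400/1000) = -3.8°C.
ISA deviation = 6 − (-3.8) = +9.8°C.
Density altitude = 9400 + 120 × (9.8) = 9400 + (+1176) = 10576 ft.

10576 ft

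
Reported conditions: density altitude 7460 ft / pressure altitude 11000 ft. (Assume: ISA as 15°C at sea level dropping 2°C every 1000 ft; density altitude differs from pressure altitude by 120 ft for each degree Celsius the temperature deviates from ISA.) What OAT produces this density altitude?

-36.5°C

Density altitude − pressure altitude = 7460 − 11000 = -3540 ft.
At 120 ft/°C that is an ISA deviation of -3540/120 = -29.5°C.
ISA temperature at 11000 ft = 15 − 2 × (11000/1000) = -7°C.
OAT = ISA + deviation = -7 + (-29.5) = -36.5°C.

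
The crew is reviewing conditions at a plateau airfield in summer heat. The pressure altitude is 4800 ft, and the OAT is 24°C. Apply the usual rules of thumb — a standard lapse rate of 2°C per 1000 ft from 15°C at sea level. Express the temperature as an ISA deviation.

ISA temperature at 4800 ft = 15 − 2 × (4800/1000) = 5.4°C.
Deviation = OAT − ISA = 24 − 5.4 = +18.6°C.

ISA+18.6°C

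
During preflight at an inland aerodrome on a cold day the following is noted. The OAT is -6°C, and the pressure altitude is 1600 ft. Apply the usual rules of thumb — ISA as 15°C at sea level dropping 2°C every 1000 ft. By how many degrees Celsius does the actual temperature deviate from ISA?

ISA temperature at 1600 ft = 15 − 2 × (1600/1000) = 11.8°C.
Deviation = OAT − ISA = -6 − 11.8 = -17.8°C.

ISA-17.8°C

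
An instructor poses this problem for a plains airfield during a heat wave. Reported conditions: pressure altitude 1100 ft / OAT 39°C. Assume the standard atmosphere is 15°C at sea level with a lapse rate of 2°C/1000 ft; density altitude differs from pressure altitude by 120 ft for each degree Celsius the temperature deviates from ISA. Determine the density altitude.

4244 ft

ISA temperature at 1100 ft = 15 − 2 × (1100/1000) = 12.8°C.
ISA deviation = 39 − 12.8 = +26.2°C.
Density altitude = 1100 + 120 × (26.2) = 1100 + (+3144) = 4244 ft.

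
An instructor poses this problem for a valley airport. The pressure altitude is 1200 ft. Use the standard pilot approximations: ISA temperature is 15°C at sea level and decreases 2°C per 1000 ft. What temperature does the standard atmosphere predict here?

ISA temperature = 15 − 2 × (1200/1000) = 15 − 2.4 = 12.6°C.

12.6°C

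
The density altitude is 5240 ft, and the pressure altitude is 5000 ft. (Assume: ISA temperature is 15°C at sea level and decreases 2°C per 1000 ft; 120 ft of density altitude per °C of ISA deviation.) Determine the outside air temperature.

Density altitude − pressure altitude = 5240 − 5000 = +240 ft.
At 120 ft/°C that is an ISA deviation of 240/120 = +2°C.
ISA temperature at 5000 ft = 15 − 2 × (5000/1000) = 5°C.
OAT = ISA + deviation = 5 + (+2) = 7°C.

7°C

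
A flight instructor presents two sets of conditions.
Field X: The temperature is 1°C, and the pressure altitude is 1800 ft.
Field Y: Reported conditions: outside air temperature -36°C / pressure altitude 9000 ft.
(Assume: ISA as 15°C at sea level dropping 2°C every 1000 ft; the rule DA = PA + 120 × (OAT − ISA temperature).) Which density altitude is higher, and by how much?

Field Y by 4488 ft

Field X: ISA temp = 11.4°C, deviation -10.4°C, DA = 1800 + 120 × (-10.4) = 552 ft.
Field Y: ISA temp = -3°C, deviation -33°C, DA = 9000 + 120 × (-33) = 5040 ft.
Field Y is higher by 5040 − 552 = 4488 ft.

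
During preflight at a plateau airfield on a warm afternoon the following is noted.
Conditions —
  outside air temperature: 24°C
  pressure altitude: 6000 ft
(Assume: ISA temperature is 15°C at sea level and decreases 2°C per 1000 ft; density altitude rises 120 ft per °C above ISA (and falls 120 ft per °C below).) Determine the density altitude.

ISA temperature at 6000 ft = 15 − 2 × (6000/1000) = 3°C.
ISA deviation = 24 − 3 = +21°C.
Density altitude = 6000 + 120 × (21) = 6000 + (+2520) = 8520 ft.

8520 ft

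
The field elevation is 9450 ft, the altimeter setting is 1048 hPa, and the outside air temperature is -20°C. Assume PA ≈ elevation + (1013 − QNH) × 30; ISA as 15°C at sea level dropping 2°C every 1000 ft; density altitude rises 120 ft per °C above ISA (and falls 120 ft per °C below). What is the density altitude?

Pressure altitude = 9450 + (1013 − 1048) × 30 = 9450 + (-1050) = 8400 ft.
ISA temperature at 8400 ft = 15 − 2 × (8400/1000) = -1.8°C.
ISA deviation = -20 − (-1.8) = -18.2°C.
Density altitude = 8400 + 120 × (-18.2) = 6216 ft.

6216 ft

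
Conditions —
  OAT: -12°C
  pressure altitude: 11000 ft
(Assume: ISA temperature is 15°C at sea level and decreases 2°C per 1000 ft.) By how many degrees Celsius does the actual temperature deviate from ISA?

ISA-5°C

ISA temperature at 11000 ft = 15 − 2 × (11000/1000) = -7°C.
Deviation = OAT − ISA = -12 − (-7) = -5°C.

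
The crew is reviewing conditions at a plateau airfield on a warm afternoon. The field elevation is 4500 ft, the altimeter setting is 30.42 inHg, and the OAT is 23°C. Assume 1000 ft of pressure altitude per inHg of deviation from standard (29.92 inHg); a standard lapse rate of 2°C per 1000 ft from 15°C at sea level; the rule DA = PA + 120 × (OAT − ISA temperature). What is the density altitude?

5920 ft

Pressure altitude = 4500 + (29.92 − 30.42) × 1000 = 4500 + (-500) = 4000 ft.
ISA temperature at 4000 ft = 15 − 2 × (4000/1000) = 7°C.
ISA deviation = 23 − 7 = +16°C.
Density altitude = 4000 + 120 × (16) = 5920 ft.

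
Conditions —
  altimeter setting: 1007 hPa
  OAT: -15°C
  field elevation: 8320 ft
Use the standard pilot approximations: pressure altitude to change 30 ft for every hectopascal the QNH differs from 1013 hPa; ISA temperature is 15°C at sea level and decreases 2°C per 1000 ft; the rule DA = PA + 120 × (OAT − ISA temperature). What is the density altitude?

Pressure altitude = 8320 + (1013 − 1007) × 30 = 8320 + (+180) = 8500 ft.
ISA temperature at 8500 ft = 15 − 2 × (8500/1000) = -2°C.
ISA deviation = -15 − (-2) = -13°C.
Density altitude = 8500 + 120 × (-13) = 6940 ft.

6940 ft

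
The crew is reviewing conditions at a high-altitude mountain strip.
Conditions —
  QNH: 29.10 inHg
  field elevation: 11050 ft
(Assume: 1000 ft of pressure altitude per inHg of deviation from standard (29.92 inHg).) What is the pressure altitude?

11870 ft

Pressure correction = (29.92 − 29.10) × 1000 = +820 ft.
Pressure altitude = 11050 + (+820) = 11870 ft.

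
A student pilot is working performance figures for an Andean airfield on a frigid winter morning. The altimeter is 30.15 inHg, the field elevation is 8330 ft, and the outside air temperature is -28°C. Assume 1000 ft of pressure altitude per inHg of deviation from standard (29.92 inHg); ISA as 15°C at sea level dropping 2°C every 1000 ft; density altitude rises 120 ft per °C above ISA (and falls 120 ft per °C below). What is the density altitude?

Pressure altitude = 8330 + (29.92 − 30.15) × 1000 = 8330 + (-230) = 8100 ft.
ISA temperature at 8100 ft = 15 − 2 × (8100/1000) = -1.2°C.
ISA deviation = -28 − (-1.2) = -26.8°C.
Density altitude = 8100 + 120 × (-26.8) = 4884 ft.

4884 ft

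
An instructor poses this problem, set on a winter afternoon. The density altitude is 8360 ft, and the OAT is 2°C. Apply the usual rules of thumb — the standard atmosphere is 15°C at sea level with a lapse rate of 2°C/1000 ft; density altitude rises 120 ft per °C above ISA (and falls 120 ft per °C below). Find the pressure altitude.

8000 ft

DA = PA + 120 × (OAT − (15 − 2·PA/1000)) = PA + 120·OAT − 1800 + 0.24·PA = 1.24·PA + 120·OAT − 1800.
So 1.24·PA = 8360 − 120 × 2 + 1800 = 9920.
PA = 9920 / 1.24 = 8000 ft.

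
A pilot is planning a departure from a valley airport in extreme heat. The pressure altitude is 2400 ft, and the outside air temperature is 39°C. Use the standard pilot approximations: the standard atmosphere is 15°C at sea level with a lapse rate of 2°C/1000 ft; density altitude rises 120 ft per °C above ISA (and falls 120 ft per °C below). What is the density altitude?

ISA temperature at 2400 ft = 15 − 2 × (2400/1000) = 10.2°C.
ISA deviation = 39 − 10.2 = +28.8°C.
Density altitude = 2400 + 120 × (28.8) = 2400 + (+3456) = 5856 ft.

5856 ft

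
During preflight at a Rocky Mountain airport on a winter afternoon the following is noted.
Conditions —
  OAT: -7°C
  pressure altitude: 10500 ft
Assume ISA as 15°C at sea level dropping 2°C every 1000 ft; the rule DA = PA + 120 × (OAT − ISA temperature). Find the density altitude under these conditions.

ISA temperature at 10500 ft = 15 − 2 × (10500/1000) = -6°C.
ISA deviation = -7 − (-6) = -1°C.
Density altitude = 10500 + 120 × (-1) = 10500 + (-120) = 10380 ft.

10380 ft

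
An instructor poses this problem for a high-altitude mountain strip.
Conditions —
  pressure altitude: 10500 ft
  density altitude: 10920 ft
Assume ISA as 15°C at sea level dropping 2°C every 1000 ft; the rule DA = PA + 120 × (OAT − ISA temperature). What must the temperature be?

-2.5°C

Density altitude − pressure altitude = 10920 − 10500 = +420 ft.
At 120 ft/°C that is an ISA deviation of 420/120 = +3.5°C.
ISA temperature at 10500 ft = 15 − 2 × (10500/1000) = -6°C.
OAT = ISA + deviation = -6 + (+3.5) = -2.5°C.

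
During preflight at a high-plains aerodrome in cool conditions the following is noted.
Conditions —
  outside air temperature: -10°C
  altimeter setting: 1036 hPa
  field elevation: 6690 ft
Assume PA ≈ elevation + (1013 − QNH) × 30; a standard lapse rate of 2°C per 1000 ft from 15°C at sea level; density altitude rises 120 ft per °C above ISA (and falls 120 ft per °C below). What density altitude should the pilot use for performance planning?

4440 ft

Pressure altitude = 6690 + (1013 − 1036) × 30 = 6690 + (-690) = 6000 ft.
ISA temperature at 6000 ft = 15 − 2 × (6000/1000) = 3°C.
ISA deviation = -10 − 3 = -13°C.
Density altitude = 6000 + 120 × (-13) = 4440 ft.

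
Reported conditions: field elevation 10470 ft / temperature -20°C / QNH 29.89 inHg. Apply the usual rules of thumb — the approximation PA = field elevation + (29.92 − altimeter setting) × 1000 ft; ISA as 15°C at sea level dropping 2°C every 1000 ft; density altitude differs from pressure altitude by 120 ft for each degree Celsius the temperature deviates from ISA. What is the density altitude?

Pressure altitude = 10470 + (29.92 − 29.89) × 1000 = 10470 + (+30) = 10500 ft.
ISA temperature at 10500 ft = 15 − 2 × (10500/1000) = -6°C.
ISA deviation = -20 − (-6) = -14°C.
Density altitude = 10500 + 120 × (-14) = 8820 ft.

8820 ft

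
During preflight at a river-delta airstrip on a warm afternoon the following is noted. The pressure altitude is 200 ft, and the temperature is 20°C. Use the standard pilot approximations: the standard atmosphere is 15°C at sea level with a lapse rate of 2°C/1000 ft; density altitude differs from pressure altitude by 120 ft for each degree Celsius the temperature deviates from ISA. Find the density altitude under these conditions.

848 ft

ISA temperature at 200 ft = 15 − 2 × (200/1000) = 14.6°C.
ISA deviation = 20 − 14.6 = +5.4°C.
Density altitude = 200 + 120 × (5.4) = 200 + (+648) = 848 ft.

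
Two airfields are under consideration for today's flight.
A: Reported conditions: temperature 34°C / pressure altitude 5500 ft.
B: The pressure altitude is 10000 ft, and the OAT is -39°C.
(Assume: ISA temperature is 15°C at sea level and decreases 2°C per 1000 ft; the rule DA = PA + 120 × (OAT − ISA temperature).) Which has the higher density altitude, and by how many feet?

A: ISA temp = 4°C, deviation +30°C, DA = 5500 + 120 × 30 = 9100 ft.
B: ISA temp = -5°C, deviation -34°C, DA = 10000 + 120 × (-34) = 5920 ft.
A is higher by 9100 − 5920 = 3180 ft.

A by 3180 ft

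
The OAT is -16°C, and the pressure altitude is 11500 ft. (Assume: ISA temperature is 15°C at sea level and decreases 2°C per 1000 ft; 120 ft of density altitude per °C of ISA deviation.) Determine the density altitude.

10540 ft

ISA temperature at 11500 ft = 15 − 2 × (11500/1000) = -8°C.
ISA deviation = -16 − (-8) = -8°C.
Density altitude = 11500 + 120 × (-8) = 11500 + (-960) = 10540 ft.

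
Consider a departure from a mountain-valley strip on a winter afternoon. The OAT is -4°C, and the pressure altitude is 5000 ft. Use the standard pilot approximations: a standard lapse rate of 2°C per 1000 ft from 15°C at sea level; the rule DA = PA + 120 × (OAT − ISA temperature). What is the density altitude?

3920 ft

ISA temperature at 5000 ft = 15 − 2 × (5000/1000) = 5°C.
ISA deviation = -4 − 5 = -9°C.
Density altitude = 5000 + 120 × (-9) = 5000 + (-1080) = 3920 ft.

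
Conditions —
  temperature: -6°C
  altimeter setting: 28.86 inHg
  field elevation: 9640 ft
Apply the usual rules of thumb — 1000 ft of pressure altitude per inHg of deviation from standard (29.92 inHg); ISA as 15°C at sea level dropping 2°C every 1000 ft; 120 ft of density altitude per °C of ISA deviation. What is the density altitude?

Pressure altitude = 9640 + (29.92 − 28.86) × 1000 = 9640 + (+1060) = 10700 ft.
ISA temperature at 10700 ft = 15 − 2 × (10700/1000) = -6.4°C.
ISA deviation = -6 − (-6.4) = +0.4°C.
Density altitude = 10700 + 120 × (0.4) = 10748 ft.

10748 ft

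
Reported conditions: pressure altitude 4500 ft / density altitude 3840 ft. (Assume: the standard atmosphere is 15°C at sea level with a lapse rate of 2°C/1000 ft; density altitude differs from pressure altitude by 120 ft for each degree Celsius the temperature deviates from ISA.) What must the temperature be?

0.5°C

Density altitude − pressure altitude = 3840 − 4500 = -660 ft.
At 120 ft/°C that is an ISA deviation of -660/120 = -5.5°C.
ISA temperature at 4500 ft = 15 − 2 × (4500/1000) = 6°C.
OAT = ISA + deviation = 6 + (-5.5) = 0.5°C.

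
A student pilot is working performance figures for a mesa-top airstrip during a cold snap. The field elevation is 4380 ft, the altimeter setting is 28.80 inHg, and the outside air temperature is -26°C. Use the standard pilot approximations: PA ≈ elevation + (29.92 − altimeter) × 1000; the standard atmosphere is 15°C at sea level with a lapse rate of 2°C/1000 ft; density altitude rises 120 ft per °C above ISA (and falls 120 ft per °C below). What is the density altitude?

Pressure altitude = 4380 + (29.92 − 28.80) × 1000 = 4380 + (+1120) = 5500 ft.
ISA temperature at 5500 ft = 15 − 2 × (5500/1000) = 4°C.
ISA deviation = -26 − 4 = -30°C.
Density altitude = 5500 + 120 × (-30) = 1900 ft.

1900 ft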